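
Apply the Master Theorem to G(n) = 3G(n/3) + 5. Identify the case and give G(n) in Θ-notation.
Master Theorem template: G(n) = a·G(n/b) + f(n).
Here: a=3, b=3, f(n)=5
Compute log_b(a) = log_3(3) = 1.
f(n) = 5 = O(n^(1-ε)) with ε = 1. Case 1: G(n) = Θ(n^log_b(a)) = Θ(n).

Case 1: G(n) = Θ(n)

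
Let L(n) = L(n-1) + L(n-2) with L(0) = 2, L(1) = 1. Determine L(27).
Computing the sequence terms:
2, 1, 3, 4, 7, 11, 18, 29, 47, 76, 123, 199, 322, 521, 843, 1364, 2207, 3571, 5778, 9349, 15127, 24476, 39603, 64079, 103682, 167761, 271443, 439204

439204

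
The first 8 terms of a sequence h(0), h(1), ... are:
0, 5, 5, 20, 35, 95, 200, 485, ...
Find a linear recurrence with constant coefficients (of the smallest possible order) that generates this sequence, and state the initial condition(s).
Look for the lowest-order linear relation among consecutive terms.
Observation: h(n) - 1·h(n-1) - (3)·h(n-2) = 0 holds for the shown terms, and no order-1 relation h(n) = α·h(n-1) + β fits.
Check at n=3: 1·5 + (3)·5 = 20. ✓

h(n) = h(n-1) + 3h(n-2), h(0) = 0, h(1) = 5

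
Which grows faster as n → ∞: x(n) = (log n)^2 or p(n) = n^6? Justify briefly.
Comparing growth rates:
Growth-rate hierarchy: log n ≺ any polynomial ≺ any exponential cⁿ (c>1) ≺ n! ≺ nⁿ.
polynomial degree 6 dominates polylogarithmic (log n)^2 asymptotically.

p(n) grows faster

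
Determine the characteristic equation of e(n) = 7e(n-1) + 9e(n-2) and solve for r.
Substitute e(n) = rⁿ and divide through by rⁿ⁻²: r² - 7r - 9 = 0
Discriminant: 7² + 4·9 = 85, not a perfect square, so by the quadratic formula r = (7 ± √85)/2.
General solution: e(n) = A·r₁ⁿ + B·r₂ⁿ where r₁,r₂ = (7 ± √85)/2

Characteristic: r² - 7r - 9 = 0, Roots: r = (7 ± √85)/2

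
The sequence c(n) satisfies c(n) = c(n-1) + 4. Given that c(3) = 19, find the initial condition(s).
c(3) = c(0) + 3·4, so c(0) = 19 - 12 = 7.

c(0) = 7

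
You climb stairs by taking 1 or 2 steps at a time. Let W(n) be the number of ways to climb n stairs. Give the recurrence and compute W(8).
Condition on the size of the last step (1 to 2): before it there were n-1, …, n-2 stairs climbed, and these cases are disjoint, so W(n) = W(n-1) + W(n-2) (Fibonacci-type sequence).
Initial conditions by direct count (compositions of i into parts ≤ 2): W(1) = 1; W(2) = 2.
Iterating the recurrence: W(3) = 3, W(4) = 5, W(5) = 8, W(6) = 13, W(7) = 21, W(8) = 34.

W(n) = W(n-1) + W(n-2), W(1) = 1, W(2) = 2; W(8) = 34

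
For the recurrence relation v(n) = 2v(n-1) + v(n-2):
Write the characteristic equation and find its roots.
Substitute v(n) = rⁿ and divide through by rⁿ⁻²: r² - 2r - 1 = 0
Discriminant: 2² + 4·1 = 8, not a perfect square, so by the quadratic formula r = (2 ± √8)/2.
General solution: v(n) = A·r₁ⁿ + B·r₂ⁿ where r₁,r₂ = (2 ± √8)/2

Characteristic: r² - 2r - 1 = 0, Roots: r = (2 ± √8)/2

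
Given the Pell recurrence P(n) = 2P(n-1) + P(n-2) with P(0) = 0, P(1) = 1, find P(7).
Computing the sequence terms:
0, 1, 2, 5, 12, 29, 70, 169

169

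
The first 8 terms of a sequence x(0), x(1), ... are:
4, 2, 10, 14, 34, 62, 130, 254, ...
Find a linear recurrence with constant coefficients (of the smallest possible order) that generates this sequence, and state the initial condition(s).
Look for the lowest-order linear relation among consecutive terms.
Observation: x(n) - 1·x(n-1) - (2)·x(n-2) = 0 holds for the shown terms, and no order-1 relation x(n) = α·x(n-1) + β fits.
Check at n=3: 1·10 + (2)·2 = 14. ✓

x(n) = x(n-1) + 2x(n-2), x(0) = 4, x(1) = 2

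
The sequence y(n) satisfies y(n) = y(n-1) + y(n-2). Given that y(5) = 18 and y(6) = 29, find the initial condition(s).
Work backwards using y(k) = y(k+2) - y(k+1):
y(4) = y(6) - y(5) = 29 - 18 = 11
y(3) = y(5) - y(4) = 18 - 11 = 7
y(2) = y(4) - y(3) = 11 - 7 = 4
y(1) = y(3) - y(2) = 7 - 4 = 3
y(0) = y(2) - y(1) = 4 - 3 = 1

y(0) = 1, y(1) = 3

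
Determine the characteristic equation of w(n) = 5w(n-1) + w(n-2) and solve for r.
Substitute w(n) = rⁿ and divide through by rⁿ⁻²: r² - 5r - 1 = 0
Discriminant: 5² + 4·1 = 29, not a perfect square, so by the quadratic formula r = (5 ± √29)/2.
General solution: w(n) = A·r₁ⁿ + B·r₂ⁿ where r₁,r₂ = (5 ± √29)/2

Characteristic: r² - 5r - 1 = 0, Roots: r = (5 ± √29)/2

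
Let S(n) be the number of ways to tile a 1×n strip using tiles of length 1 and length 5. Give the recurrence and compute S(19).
Condition on the last tile: it has length 1 (leaving a 1×(n-1) strip) or length 5 (leaving a 1×(n-5) strip), so S(n) = S(n-1) + S(n-5) (order-5 linear recurrence).
For 0 ≤ i < 5 only unit tiles fit, so S(i) = 1.
Iterating the recurrence: S(5) = 2, S(6) = 3, S(7) = 4, S(8) = 5, S(9) = 6, S(10) = 8, S(11) = 11, S(12) = 15, S(13) = 20, S(14) = 26, S(15) = 34, S(16) = 45, S(17) = 60, S(18) = 80, S(19) = 106.

S(n) = S(n-1) + S(n-5), with S(i) = 1 for 0 ≤ i < 5; S(19) = 106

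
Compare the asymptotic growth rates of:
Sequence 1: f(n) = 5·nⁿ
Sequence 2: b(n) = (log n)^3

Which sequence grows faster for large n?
Comparing growth rates:
Growth-rate hierarchy: log n ≺ any polynomial ≺ any exponential cⁿ (c>1) ≺ n! ≺ nⁿ.
super-exponential nⁿ dominates polylogarithmic (log n)^3 asymptotically.

f(n) grows faster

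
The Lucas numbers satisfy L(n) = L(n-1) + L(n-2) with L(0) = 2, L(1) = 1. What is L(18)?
Computing the sequence terms:
2, 1, 3, 4, 7, 11, 18, 29, 47, 76, 123, 199, 322, 521, 843, 1364, 2207, 3571, 5778

5778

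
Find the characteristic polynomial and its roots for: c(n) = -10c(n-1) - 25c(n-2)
Substitute c(n) = rⁿ and divide through by rⁿ⁻²: r² + 10r + 25 = 0
Factor: (r + 5)² = 0, so r = -5 (double root).
General solution: c(n) = (A + Bn)·(-5)ⁿ

Characteristic: r² + 10r + 25 = 0, Roots: r = -5 (double root)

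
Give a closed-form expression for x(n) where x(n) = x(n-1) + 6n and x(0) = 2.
Recurrence: x(n) = x(n-1) + 6n, initial: x(0) = 2.
Telescoping: x(n) = x(0) + 6·Σᵢ₌₁ⁿ i = 2 + 6·n(n+1)/2.

x(n) = 6·n(n+1)/2 + 2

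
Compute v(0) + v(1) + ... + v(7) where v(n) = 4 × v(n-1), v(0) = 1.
Computing the sequence terms: 1, 4, 16, 64, 256, 1024, 4096, 16384
Adding these values together:

21845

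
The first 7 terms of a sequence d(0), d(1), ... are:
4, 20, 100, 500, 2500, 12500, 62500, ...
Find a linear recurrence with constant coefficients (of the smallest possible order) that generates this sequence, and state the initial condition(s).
Look for the lowest-order linear relation among consecutive terms.
Observation: each term is 5× the previous.
Check at n=2: 5·20 = 100. ✓

d(n) = 5 × d(n-1), d(0) = 4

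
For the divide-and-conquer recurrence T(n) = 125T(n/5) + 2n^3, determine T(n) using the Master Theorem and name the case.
Master Theorem template: T(n) = a·T(n/b) + f(n).
Here: a=125, b=5, f(n)=2n^3
Compute log_b(a) = log_5(125) = 3.
f(n) = 2n^3 = Θ(n^3). Case 2: T(n) = Θ(n^3 log n).

Case 2: T(n) = Θ(n^3 log n)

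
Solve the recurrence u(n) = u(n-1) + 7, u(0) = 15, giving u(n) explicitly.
Recurrence: u(n) = u(n-1) + 7, initial: u(0) = 15.
Each step adds 7, so u(n) = u(0) + 7n = 7n + 15.

u(n) = 7n + 15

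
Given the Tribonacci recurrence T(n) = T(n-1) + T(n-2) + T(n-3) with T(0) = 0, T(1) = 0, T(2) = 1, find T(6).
Computing the sequence terms:
0, 0, 1, 1, 2, 4, 7

7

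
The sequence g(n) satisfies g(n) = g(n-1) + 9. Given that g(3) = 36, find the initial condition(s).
g(3) = g(0) + 3·9, so g(0) = 36 - 27 = 9.

g(0) = 9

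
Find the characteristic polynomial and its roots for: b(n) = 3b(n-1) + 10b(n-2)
Substitute b(n) = rⁿ and divide through by rⁿ⁻²: r² - 3r - 10 = 0
Factor: (r - 5)(r + 2) = 0, so r = 5, -2.
General solution: b(n) = A·5ⁿ + B·(-2)ⁿ

Characteristic: r² - 3r - 10 = 0, Roots: r = 5, -2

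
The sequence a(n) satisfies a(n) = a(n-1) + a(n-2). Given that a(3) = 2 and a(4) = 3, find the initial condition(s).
Work backwards using a(k) = a(k+2) - a(k+1):
a(2) = a(4) - a(3) = 3 - 2 = 1
a(1) = a(3) - a(2) = 2 - 1 = 1
a(0) = a(2) - a(1) = 1 - 1 = 0

a(0) = 0, a(1) = 1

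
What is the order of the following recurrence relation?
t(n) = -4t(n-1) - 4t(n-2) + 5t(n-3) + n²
The order is the largest lag k for which t(n-k) appears. Here the deepest term is t(n-3) (the n² term is non-homogeneous and does not affect the order), so the order is 3.

Order 3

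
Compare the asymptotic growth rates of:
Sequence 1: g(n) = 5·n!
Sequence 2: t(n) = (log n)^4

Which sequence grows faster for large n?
Comparing growth rates:
Growth-rate hierarchy: log n ≺ any polynomial ≺ any exponential cⁿ (c>1) ≺ n! ≺ nⁿ.
factorial dominates polylogarithmic (log n)^4 asymptotically.

g(n) grows faster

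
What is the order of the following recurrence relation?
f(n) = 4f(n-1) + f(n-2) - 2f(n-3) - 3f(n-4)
The order is the largest lag k for which f(n-k) appears. Here the deepest term is f(n-4), so the order is 4.

Order 4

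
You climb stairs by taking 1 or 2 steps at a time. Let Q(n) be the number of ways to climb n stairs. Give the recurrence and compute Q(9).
Condition on the size of the last step (1 to 2): before it there were n-1, …, n-2 stairs climbed, and these cases are disjoint, so Q(n) = Q(n-1) + Q(n-2) (Fibonacci-type sequence).
Initial conditions by direct count (compositions of i into parts ≤ 2): Q(1) = 1; Q(2) = 2.
Iterating the recurrence: Q(3) = 3, Q(4) = 5, Q(5) = 8, Q(6) = 13, Q(7) = 21, Q(8) = 34, Q(9) = 55.

Q(n) = Q(n-1) + Q(n-2), Q(1) = 1, Q(2) = 2; Q(9) = 55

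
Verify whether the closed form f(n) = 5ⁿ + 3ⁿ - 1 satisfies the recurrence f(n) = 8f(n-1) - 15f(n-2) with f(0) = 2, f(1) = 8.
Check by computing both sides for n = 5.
From the recurrence with f(0) = 2, f(1) = 8:
  f(0) = 2, f(1) = 8, f(2) = 34, f(3) = 152, f(4) = 706, f(5) = 3368
  so the recurrence gives f(5) = 3368.
From the proposed closed form f(n) = 5ⁿ + 3ⁿ - 1:
  f(5) = 3367.
The recurrence gives 3368 but the closed form gives 3367, so the closed form does not satisfy the recurrence.

No, the closed form is incorrect.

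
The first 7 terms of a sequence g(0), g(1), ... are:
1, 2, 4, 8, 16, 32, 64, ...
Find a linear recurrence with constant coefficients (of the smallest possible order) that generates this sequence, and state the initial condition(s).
Look for the lowest-order linear relation among consecutive terms.
Observation: each term is 2× the previous.
Check at n=2: 2·2 = 4. ✓

g(n) = 2 × g(n-1), g(0) = 1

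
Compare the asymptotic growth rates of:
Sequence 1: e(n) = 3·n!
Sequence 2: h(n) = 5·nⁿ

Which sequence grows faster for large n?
Comparing growth rates:
Growth-rate hierarchy: log n ≺ any polynomial ≺ any exponential cⁿ (c>1) ≺ n! ≺ nⁿ.
super-exponential nⁿ dominates factorial asymptotically.

h(n) grows faster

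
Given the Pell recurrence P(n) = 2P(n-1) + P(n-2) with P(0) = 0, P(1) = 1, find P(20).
Computing the sequence terms:
0, 1, 2, 5, 12, 29, 70, 169, 408, 985, 2378, 5741, 13860, 33461, 80782, 195025, 470832, 1136689, 2744210, 6625109, 15994428

15994428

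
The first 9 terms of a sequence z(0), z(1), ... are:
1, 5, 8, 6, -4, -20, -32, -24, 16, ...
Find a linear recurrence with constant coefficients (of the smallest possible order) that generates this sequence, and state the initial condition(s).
Look for the lowest-order linear relation among consecutive terms.
Observation: z(n) - 2·z(n-1) - (-2)·z(n-2) = 0 holds for the shown terms, and no order-1 relation z(n) = α·z(n-1) + β fits.
Check at n=3: 2·8 + (-2)·5 = 6. ✓

z(n) = 2z(n-1) - 2z(n-2), z(0) = 1, z(1) = 5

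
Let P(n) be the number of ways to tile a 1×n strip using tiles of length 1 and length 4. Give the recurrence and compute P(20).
Condition on the last tile: it has length 1 (leaving a 1×(n-1) strip) or length 4 (leaving a 1×(n-4) strip), so P(n) = P(n-1) + P(n-4) (order-4 linear recurrence).
For 0 ≤ i < 4 only unit tiles fit, so P(i) = 1.
Iterating the recurrence: P(4) = 2, P(5) = 3, P(6) = 4, P(7) = 5, P(8) = 7, P(9) = 10, P(10) = 14, P(11) = 19, P(12) = 26, P(13) = 36, P(14) = 50, P(15) = 69, P(16) = 95, P(17) = 131, P(18) = 181, P(19) = 250, P(20) = 345.

P(n) = P(n-1) + P(n-4), with P(i) = 1 for 0 ≤ i < 4; P(20) = 345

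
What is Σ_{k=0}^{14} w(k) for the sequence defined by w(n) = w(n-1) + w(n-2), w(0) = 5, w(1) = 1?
Computing the sequence terms: 5, 1, 6, 7, 13, 20, 33, 53, 86, 139, 225, 364, 589, 953, 1542
Adding these values together:

4036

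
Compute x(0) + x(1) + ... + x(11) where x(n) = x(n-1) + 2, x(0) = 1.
Computing the sequence terms: 1, 3, 5, 7, 9, 11, 13, 15, 17, 19, 21, 23
Adding these values together:

144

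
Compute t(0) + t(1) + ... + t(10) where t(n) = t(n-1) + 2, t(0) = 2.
Computing the sequence terms: 2, 4, 6, 8, 10, 12, 14, 16, 18, 20, 22
Adding these values together:

132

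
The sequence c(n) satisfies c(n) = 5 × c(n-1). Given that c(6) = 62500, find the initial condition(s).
In general c(n) = 5ⁿ · c(0). At n = 6: c(0) = c(6) / 5^6 = 62500 / 15625 = 4.

c(0) = 4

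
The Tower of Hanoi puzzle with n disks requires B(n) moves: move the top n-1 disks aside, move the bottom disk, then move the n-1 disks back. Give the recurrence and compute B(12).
Moving n disks = move the top n-1 disks aside (B(n-1) moves) + move the largest disk (1 move) + move the n-1 disks back on top (B(n-1) moves), so B(n) = 2B(n-1) + 1, with B(1) = 1 (a single disk takes one move).
First terms: 1, 3, 7, 15, 31, 63, … — each is one less than a power of 2. Indeed B(n) + 1 = 2(B(n-1) + 1) with B(1) + 1 = 2, so B(n) + 1 = 2ⁿ and B(n) = 2ⁿ - 1.
Hence B(12) = 2^12 - 1 = 4096 - 1 = 4095.

B(n) = 2B(n-1) + 1, B(1) = 1; B(12) = 4095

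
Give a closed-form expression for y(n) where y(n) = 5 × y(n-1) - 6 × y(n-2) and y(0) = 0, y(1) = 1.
Recurrence: y(n) = 5 × y(n-1) - 6 × y(n-2), initial: y(0) = 0, y(1) = 1.
Characteristic equation: r² - 5r + 6 = 0, which factors as (r - 3)(r - 2) = 0, so r = 3, 2. General solution y(n) = A·3ⁿ + B·2ⁿ. From y(0) = 0: A + B = 0. From y(1) = 1: 3A + 2B = 1. Solving gives A = 1, B = -1.

y(n) = 3ⁿ - 2ⁿ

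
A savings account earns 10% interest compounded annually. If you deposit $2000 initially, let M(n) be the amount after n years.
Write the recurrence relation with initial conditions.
Each year the balance grows by 10%, i.e. is multiplied by 1 + 10/100 = 1.1, so M(n) = 1.1 × M(n-1). The initial deposit gives M(0) = 2000.
Unrolling gives the closed form M(n) = 2000 × (1.1)ⁿ.

M(n) = 1.1 × M(n-1), M(0) = 2000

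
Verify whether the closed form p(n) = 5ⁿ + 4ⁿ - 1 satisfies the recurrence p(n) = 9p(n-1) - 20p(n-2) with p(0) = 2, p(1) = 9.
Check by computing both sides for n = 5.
From the recurrence with p(0) = 2, p(1) = 9:
  p(0) = 2, p(1) = 9, p(2) = 41, p(3) = 189, p(4) = 881, p(5) = 4149
  so the recurrence gives p(5) = 4149.
From the proposed closed form p(n) = 5ⁿ + 4ⁿ - 1:
  p(5) = 4148.
The recurrence gives 4149 but the closed form gives 4148, so the closed form does not satisfy the recurrence.

No, the closed form is incorrect.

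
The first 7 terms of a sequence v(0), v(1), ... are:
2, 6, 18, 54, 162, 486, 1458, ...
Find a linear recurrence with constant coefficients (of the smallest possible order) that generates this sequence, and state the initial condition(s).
Look for the lowest-order linear relation among consecutive terms.
Observation: each term is 3× the previous.
Check at n=2: 3·6 = 18. ✓

v(n) = 3 × v(n-1), v(0) = 2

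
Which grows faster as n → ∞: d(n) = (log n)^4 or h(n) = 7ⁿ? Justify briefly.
Comparing growth rates:
Growth-rate hierarchy: log n ≺ any polynomial ≺ any exponential cⁿ (c>1) ≺ n! ≺ nⁿ.
exponential base 7 dominates polylogarithmic (log n)^4 asymptotically.

h(n) grows faster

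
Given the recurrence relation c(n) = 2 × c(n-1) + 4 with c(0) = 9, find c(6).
Computing step by step:
c(0) = 9
c(1) = 2 × 9 + 4 = 22
c(2) = 2 × 22 + 4 = 48
c(3) = 2 × 48 + 4 = 100
c(4) = 2 × 100 + 4 = 204
c(5) = 2 × 204 + 4 = 412
c(6) = 2 × 412 + 4 = 828

828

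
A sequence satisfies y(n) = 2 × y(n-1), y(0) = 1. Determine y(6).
Computing step by step:
y(0) = 1
y(1) = 2 × 1 = 2
y(2) = 2 × 2 = 4
y(3) = 2 × 4 = 8
y(4) = 2 × 8 = 16
y(5) = 2 × 16 = 32
y(6) = 2 × 32 = 64

64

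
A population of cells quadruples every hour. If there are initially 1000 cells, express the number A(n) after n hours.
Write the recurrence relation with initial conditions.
Each hour multiplies the count by 4, so the count after n hours depends only on the count after n-1 hours: A(n) = 4 × A(n-1). The starting count gives A(0) = 1000.
Unrolling n times gives the closed form A(n) = 1000 × 4ⁿ.

A(n) = 4 × A(n-1), A(0) = 1000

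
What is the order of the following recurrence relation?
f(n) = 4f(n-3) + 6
The order is the largest lag k for which f(n-k) appears. Here the deepest term is f(n-3) (the 6 term is non-homogeneous and does not affect the order), so the order is 3.

Order 3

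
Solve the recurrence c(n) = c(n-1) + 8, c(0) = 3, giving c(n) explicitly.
Recurrence: c(n) = c(n-1) + 8, initial: c(0) = 3.
Each step adds 8, so c(n) = c(0) + 8n = 8n + 3.

c(n) = 8n + 3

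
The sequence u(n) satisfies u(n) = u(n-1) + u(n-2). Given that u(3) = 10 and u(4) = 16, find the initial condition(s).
Work backwards using u(k) = u(k+2) - u(k+1):
u(2) = u(4) - u(3) = 16 - 10 = 6
u(1) = u(3) - u(2) = 10 - 6 = 4
u(0) = u(2) - u(1) = 6 - 4 = 2

u(0) = 2, u(1) = 4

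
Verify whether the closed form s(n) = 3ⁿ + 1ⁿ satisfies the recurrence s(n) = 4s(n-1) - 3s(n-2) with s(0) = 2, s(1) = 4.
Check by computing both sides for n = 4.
From the recurrence with s(0) = 2, s(1) = 4:
  s(0) = 2, s(1) = 4, s(2) = 10, s(3) = 28, s(4) = 82
  so the recurrence gives s(4) = 82.
From the proposed closed form s(n) = 3ⁿ + 1ⁿ:
  s(4) = 82.
Both sides give 82 at n = 4, and the initial condition(s) match, so the closed form is consistent.

Yes, the closed form is correct.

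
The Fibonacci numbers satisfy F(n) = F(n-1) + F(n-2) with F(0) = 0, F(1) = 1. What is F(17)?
Computing the sequence terms:
0, 1, 1, 2, 3, 5, 8, 13, 21, 34, 55, 89, 144, 233, 377, 610, 987, 1597

1597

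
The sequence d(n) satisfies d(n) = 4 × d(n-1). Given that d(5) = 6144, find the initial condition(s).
In general d(n) = 4ⁿ · d(0). At n = 5: d(0) = d(5) / 4^5 = 6144 / 1024 = 6.

d(0) = 6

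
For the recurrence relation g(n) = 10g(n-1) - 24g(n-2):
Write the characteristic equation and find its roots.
Substitute g(n) = rⁿ and divide through by rⁿ⁻²: r² - 10r + 24 = 0
Factor: (r - 6)(r - 4) = 0, so r = 6, 4.
General solution: g(n) = A·6ⁿ + B·4ⁿ

Characteristic: r² - 10r + 24 = 0, Roots: r = 6, 4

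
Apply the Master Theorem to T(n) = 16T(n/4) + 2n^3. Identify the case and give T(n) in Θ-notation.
Master Theorem template: T(n) = a·T(n/b) + f(n).
Here: a=16, b=4, f(n)=2n^3
Compute log_b(a) = log_4(16) = 2.
f(n) = 2n^3 = Ω(n^(2+ε)) with ε = 1, and the regularity condition holds (a·f(n/b) = (a/b^3)·f(n) with a/b^3 = 4^-1 < 1). Case 3: T(n) = Θ(f(n)) = Θ(n^3).

Case 3: T(n) = Θ(n^3)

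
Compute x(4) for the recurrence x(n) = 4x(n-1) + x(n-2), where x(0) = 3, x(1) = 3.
Computing the sequence terms:
3, 3, 15, 63, 267

267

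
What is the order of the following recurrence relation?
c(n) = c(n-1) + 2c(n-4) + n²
The order is the largest lag k for which c(n-k) appears. Here the deepest term is c(n-4) (the n² term is non-homogeneous and does not affect the order), so the order is 4.

Order 4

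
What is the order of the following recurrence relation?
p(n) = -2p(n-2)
The order is the largest lag k for which p(n-k) appears. Here the deepest term is p(n-2), so the order is 2.

Order 2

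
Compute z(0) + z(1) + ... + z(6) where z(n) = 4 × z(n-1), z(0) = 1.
Computing the sequence terms: 1, 4, 16, 64, 256, 1024, 4096
Adding these values together:

5461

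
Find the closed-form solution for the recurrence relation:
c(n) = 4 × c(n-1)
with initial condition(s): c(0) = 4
Recurrence: c(n) = 4 × c(n-1), initial: c(0) = 4.
Each term is 4 times the previous, so this is geometric with ratio 4. After n steps: c(n) = c(0)·4ⁿ = 4·4ⁿ.

c(n) = 4·4ⁿ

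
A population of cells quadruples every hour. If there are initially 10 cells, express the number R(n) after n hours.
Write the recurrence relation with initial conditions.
Each hour multiplies the count by 4, so the count after n hours depends only on the count after n-1 hours: R(n) = 4 × R(n-1). The starting count gives R(0) = 10.
Unrolling n times gives the closed form R(n) = 10 × 4ⁿ.

R(n) = 4 × R(n-1), R(0) = 10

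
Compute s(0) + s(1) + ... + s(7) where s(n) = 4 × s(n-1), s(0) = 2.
Computing the sequence terms: 2, 8, 32, 128, 512, 2048, 8192, 32768
Adding these values together:

43690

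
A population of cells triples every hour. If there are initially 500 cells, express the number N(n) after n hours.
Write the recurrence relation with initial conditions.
Each hour multiplies the count by 3, so the count after n hours depends only on the count after n-1 hours: N(n) = 3 × N(n-1). The starting count gives N(0) = 500.
Unrolling n times gives the closed form N(n) = 500 × 3ⁿ.

N(n) = 3 × N(n-1), N(0) = 500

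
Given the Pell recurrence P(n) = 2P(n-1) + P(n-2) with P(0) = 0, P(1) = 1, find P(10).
Computing the sequence terms:
0, 1, 2, 5, 12, 29, 70, 169, 408, 985, 2378

2378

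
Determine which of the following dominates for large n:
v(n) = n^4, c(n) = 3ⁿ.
Comparing growth rates:
Growth-rate hierarchy: log n ≺ any polynomial ≺ any exponential cⁿ (c>1) ≺ n! ≺ nⁿ.
exponential base 3 dominates polynomial degree 4 asymptotically.

c(n) grows faster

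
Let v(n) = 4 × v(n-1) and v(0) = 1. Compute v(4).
Computing step by step:
v(0) = 1
v(1) = 4 × 1 = 4
v(2) = 4 × 4 = 16
v(3) = 4 × 16 = 64
v(4) = 4 × 64 = 256

256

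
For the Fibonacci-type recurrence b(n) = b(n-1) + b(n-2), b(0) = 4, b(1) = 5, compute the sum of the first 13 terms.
Computing the sequence terms: 4, 5, 9, 14, 23, 37, 60, 97, 157, 254, 411, 665, 1076
Adding these values together:

2812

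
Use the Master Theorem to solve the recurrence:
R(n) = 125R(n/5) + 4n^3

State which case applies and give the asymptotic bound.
Master Theorem template: R(n) = a·R(n/b) + f(n).
Here: a=125, b=5, f(n)=4n^3
Compute log_b(a) = log_5(125) = 3.
f(n) = 4n^3 = Θ(n^3). Case 2: R(n) = Θ(n^3 log n).

Case 2: R(n) = Θ(n^3 log n)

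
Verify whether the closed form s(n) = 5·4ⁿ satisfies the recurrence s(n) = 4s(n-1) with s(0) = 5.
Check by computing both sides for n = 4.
From the recurrence with s(0) = 5:
  s(0) = 5, s(1) = 20, s(2) = 80, s(3) = 320, s(4) = 1280
  so the recurrence gives s(4) = 1280.
From the proposed closed form s(n) = 5·4ⁿ:
  s(4) = 1280.
Both sides give 1280 at n = 4, and the initial condition(s) match, so the closed form is consistent.

Yes, the closed form is correct.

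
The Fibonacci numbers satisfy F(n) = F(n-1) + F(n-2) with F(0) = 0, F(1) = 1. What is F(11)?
Computing the sequence terms:
0, 1, 1, 2, 3, 5, 8, 13, 21, 34, 55, 89

89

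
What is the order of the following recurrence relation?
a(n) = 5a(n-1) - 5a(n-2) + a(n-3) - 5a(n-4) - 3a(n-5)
The order is the largest lag k for which a(n-k) appears. Here the deepest term is a(n-5), so the order is 5.

Order 5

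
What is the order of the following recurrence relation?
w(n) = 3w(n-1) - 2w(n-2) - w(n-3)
The order is the largest lag k for which w(n-k) appears. Here the deepest term is w(n-3), so the order is 3.

Order 3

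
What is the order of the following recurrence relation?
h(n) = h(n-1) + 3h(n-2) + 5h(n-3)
The order is the largest lag k for which h(n-k) appears. Here the deepest term is h(n-3), so the order is 3.

Order 3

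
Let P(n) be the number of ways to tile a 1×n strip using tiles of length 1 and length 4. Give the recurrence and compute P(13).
Condition on the last tile: it has length 1 (leaving a 1×(n-1) strip) or length 4 (leaving a 1×(n-4) strip), so P(n) = P(n-1) + P(n-4) (order-4 linear recurrence).
For 0 ≤ i < 4 only unit tiles fit, so P(i) = 1.
Iterating the recurrence: P(4) = 2, P(5) = 3, P(6) = 4, P(7) = 5, P(8) = 7, P(9) = 10, P(10) = 14, P(11) = 19, P(12) = 26, P(13) = 36.

P(n) = P(n-1) + P(n-4), with P(i) = 1 for 0 ≤ i < 4; P(13) = 36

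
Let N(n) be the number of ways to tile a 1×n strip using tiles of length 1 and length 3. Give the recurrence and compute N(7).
Condition on the last tile: it has length 1 (leaving a 1×(n-1) strip) or length 3 (leaving a 1×(n-3) strip), so N(n) = N(n-1) + N(n-3) (order-3 linear recurrence).
For 0 ≤ i < 3 only unit tiles fit, so N(i) = 1.
Iterating the recurrence: N(3) = 2, N(4) = 3, N(5) = 4, N(6) = 6, N(7) = 9.

N(n) = N(n-1) + N(n-3), with N(i) = 1 for 0 ≤ i < 3; N(7) = 9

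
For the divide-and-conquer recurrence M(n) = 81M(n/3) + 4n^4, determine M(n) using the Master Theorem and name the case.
Master Theorem template: M(n) = a·M(n/b) + f(n).
Here: a=81, b=3, f(n)=4n^4
Compute log_b(a) = log_3(81) = 4.
f(n) = 4n^4 = Θ(n^4). Case 2: M(n) = Θ(n^4 log n).

Case 2: M(n) = Θ(n^4 log n)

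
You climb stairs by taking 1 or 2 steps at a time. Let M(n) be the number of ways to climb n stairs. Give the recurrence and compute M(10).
Condition on the size of the last step (1 to 2): before it there were n-1, …, n-2 stairs climbed, and these cases are disjoint, so M(n) = M(n-1) + M(n-2) (Fibonacci-type sequence).
Initial conditions by direct count (compositions of i into parts ≤ 2): M(1) = 1; M(2) = 2.
Iterating the recurrence: M(3) = 3, M(4) = 5, M(5) = 8, M(6) = 13, M(7) = 21, M(8) = 34, M(9) = 55, M(10) = 89.

M(n) = M(n-1) + M(n-2), M(1) = 1, M(2) = 2; M(10) = 89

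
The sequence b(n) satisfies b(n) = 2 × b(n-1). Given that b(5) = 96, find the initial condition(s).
In general b(n) = 2ⁿ · b(0). At n = 5: b(0) = b(5) / 2^5 = 96 / 32 = 3.

b(0) = 3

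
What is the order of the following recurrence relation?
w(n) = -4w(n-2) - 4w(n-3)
The order is the largest lag k for which w(n-k) appears. Here the deepest term is w(n-3), so the order is 3.

Order 3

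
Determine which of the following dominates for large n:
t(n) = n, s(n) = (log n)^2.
Comparing growth rates:
Growth-rate hierarchy: log n ≺ any polynomial ≺ any exponential cⁿ (c>1) ≺ n! ≺ nⁿ.
polynomial degree 1 dominates polylogarithmic (log n)^2 asymptotically.

t(n) grows faster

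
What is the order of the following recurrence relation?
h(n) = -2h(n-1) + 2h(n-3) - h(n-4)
The order is the largest lag k for which h(n-k) appears. Here the deepest term is h(n-4), so the order is 4.

Order 4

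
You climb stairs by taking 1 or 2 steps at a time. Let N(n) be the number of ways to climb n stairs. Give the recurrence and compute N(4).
Condition on the size of the last step (1 to 2): before it there were n-1, …, n-2 stairs climbed, and these cases are disjoint, so N(n) = N(n-1) + N(n-2) (Fibonacci-type sequence).
Initial conditions by direct count (compositions of i into parts ≤ 2): N(1) = 1; N(2) = 2.
Iterating the recurrence: N(3) = 3, N(4) = 5.

N(n) = N(n-1) + N(n-2), N(1) = 1, N(2) = 2; N(4) = 5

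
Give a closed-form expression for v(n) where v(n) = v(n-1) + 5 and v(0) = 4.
Recurrence: v(n) = v(n-1) + 5, initial: v(0) = 4.
Each step adds 5, so v(n) = v(0) + 5n = 5n + 4.

v(n) = 5n + 4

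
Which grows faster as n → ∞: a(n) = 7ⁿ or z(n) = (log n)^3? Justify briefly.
Comparing growth rates:
Growth-rate hierarchy: log n ≺ any polynomial ≺ any exponential cⁿ (c>1) ≺ n! ≺ nⁿ.
exponential base 7 dominates polylogarithmic (log n)^3 asymptotically.

a(n) grows faster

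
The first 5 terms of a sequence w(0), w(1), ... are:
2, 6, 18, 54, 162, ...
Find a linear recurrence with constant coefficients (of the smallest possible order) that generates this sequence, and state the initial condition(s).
Look for the lowest-order linear relation among consecutive terms.
Observation: each term is 3× the previous.
Check at n=2: 3·6 = 18. ✓

w(n) = 3 × w(n-1), w(0) = 2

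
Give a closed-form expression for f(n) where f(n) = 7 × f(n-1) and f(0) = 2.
Recurrence: f(n) = 7 × f(n-1), initial: f(0) = 2.
Each term is 7 times the previous, so this is geometric with ratio 7. After n steps: f(n) = f(0)·7ⁿ = 2·7ⁿ.

f(n) = 2·7ⁿ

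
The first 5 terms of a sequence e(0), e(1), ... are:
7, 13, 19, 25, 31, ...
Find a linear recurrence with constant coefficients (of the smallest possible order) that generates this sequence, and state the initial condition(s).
Look for the lowest-order linear relation among consecutive terms.
Observation: consecutive differences are constant (= 6).
Check at n=2: 1·13 + 6 = 19. ✓

e(n) = e(n-1) + 6, e(0) = 7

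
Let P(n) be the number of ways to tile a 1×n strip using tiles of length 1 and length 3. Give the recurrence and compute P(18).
Condition on the last tile: it has length 1 (leaving a 1×(n-1) strip) or length 3 (leaving a 1×(n-3) strip), so P(n) = P(n-1) + P(n-3) (order-3 linear recurrence).
For 0 ≤ i < 3 only unit tiles fit, so P(i) = 1.
Iterating the recurrence: P(3) = 2, P(4) = 3, P(5) = 4, P(6) = 6, P(7) = 9, P(8) = 13, P(9) = 19, P(10) = 28, P(11) = 41, P(12) = 60, P(13) = 88, P(14) = 129, P(15) = 189, P(16) = 277, P(17) = 406, P(18) = 595.

P(n) = P(n-1) + P(n-3), with P(i) = 1 for 0 ≤ i < 3; P(18) = 595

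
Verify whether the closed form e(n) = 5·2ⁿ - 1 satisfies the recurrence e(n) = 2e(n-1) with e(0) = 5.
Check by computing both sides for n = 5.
From the recurrence with e(0) = 5:
  e(0) = 5, e(1) = 10, e(2) = 20, e(3) = 40, e(4) = 80, e(5) = 160
  so the recurrence gives e(5) = 160.
From the proposed closed form e(n) = 5·2ⁿ - 1:
  e(5) = 159.
The recurrence gives 160 but the closed form gives 159, so the closed form does not satisfy the recurrence.

No, the closed form is incorrect.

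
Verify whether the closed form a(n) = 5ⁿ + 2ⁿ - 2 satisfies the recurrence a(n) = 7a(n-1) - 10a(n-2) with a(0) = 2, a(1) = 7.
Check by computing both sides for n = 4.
From the recurrence with a(0) = 2, a(1) = 7:
  a(0) = 2, a(1) = 7, a(2) = 29, a(3) = 133, a(4) = 641
  so the recurrence gives a(4) = 641.
From the proposed closed form a(n) = 5ⁿ + 2ⁿ - 2:
  a(4) = 639.
The recurrence gives 641 but the closed form gives 639, so the closed form does not satisfy the recurrence.

No, the closed form is incorrect.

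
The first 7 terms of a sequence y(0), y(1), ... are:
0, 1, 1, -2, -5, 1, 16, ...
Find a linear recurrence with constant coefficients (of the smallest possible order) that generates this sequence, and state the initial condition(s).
Look for the lowest-order linear relation among consecutive terms.
Observation: y(n) - 1·y(n-1) - (-3)·y(n-2) = 0 holds for the shown terms, and no order-1 relation y(n) = α·y(n-1) + β fits.
Check at n=3: 1·1 + (-3)·1 = -2. ✓

y(n) = y(n-1) - 3y(n-2), y(0) = 0, y(1) = 1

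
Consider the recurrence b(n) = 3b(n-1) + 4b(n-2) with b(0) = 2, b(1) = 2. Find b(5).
Computing the sequence terms:
2, 2, 14, 50, 206, 818

818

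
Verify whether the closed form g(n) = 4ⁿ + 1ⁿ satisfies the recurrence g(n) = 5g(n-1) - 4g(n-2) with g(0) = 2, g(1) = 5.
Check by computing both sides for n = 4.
From the recurrence with g(0) = 2, g(1) = 5:
  g(0) = 2, g(1) = 5, g(2) = 17, g(3) = 65, g(4) = 257
  so the recurrence gives g(4) = 257.
From the proposed closed form g(n) = 4ⁿ + 1ⁿ:
  g(4) = 257.
Both sides give 257 at n = 4, and the initial condition(s) match, so the closed form is consistent.

Yes, the closed form is correct.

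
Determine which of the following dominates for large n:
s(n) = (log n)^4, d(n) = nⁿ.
Comparing growth rates:
Growth-rate hierarchy: log n ≺ any polynomial ≺ any exponential cⁿ (c>1) ≺ n! ≺ nⁿ.
super-exponential nⁿ dominates polylogarithmic (log n)^4 asymptotically.

d(n) grows faster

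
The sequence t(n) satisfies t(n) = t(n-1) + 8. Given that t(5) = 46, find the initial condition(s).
t(5) = t(0) + 5·8, so t(0) = 46 - 40 = 6.

t(0) = 6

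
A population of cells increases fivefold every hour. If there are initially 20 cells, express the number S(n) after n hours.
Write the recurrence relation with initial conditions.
Each hour multiplies the count by 5, so the count after n hours depends only on the count after n-1 hours: S(n) = 5 × S(n-1). The starting count gives S(0) = 20.
Unrolling n times gives the closed form S(n) = 20 × 5ⁿ.

S(n) = 5 × S(n-1), S(0) = 20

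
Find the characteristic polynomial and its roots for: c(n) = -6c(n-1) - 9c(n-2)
Substitute c(n) = rⁿ and divide through by rⁿ⁻²: r² + 6r + 9 = 0
Factor: (r + 3)² = 0, so r = -3 (double root).
General solution: c(n) = (A + Bn)·(-3)ⁿ

Characteristic: r² + 6r + 9 = 0, Roots: r = -3 (double root)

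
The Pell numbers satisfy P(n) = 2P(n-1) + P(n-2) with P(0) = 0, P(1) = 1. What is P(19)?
Computing the sequence terms:
0, 1, 2, 5, 12, 29, 70, 169, 408, 985, 2378, 5741, 13860, 33461, 80782, 195025, 470832, 1136689, 2744210, 6625109

6625109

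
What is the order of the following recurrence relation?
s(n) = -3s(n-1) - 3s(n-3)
The order is the largest lag k for which s(n-k) appears. Here the deepest term is s(n-3), so the order is 3.

Order 3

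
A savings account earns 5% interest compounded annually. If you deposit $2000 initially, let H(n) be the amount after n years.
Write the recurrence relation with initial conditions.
Each year the balance grows by 5%, i.e. is multiplied by 1 + 5/100 = 1.05, so H(n) = 1.05 × H(n-1). The initial deposit gives H(0) = 2000.
Unrolling gives the closed form H(n) = 2000 × (1.05)ⁿ.

H(n) = 1.05 × H(n-1), H(0) = 2000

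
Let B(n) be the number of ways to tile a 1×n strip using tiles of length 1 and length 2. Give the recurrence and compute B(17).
Condition on the last tile: it has length 1 (leaving a 1×(n-1) strip) or length 2 (leaving a 1×(n-2) strip), so B(n) = B(n-1) + B(n-2) (order-2 linear recurrence).
For 0 ≤ i < 2 only unit tiles fit, so B(i) = 1.
Iterating the recurrence: B(2) = 2, B(3) = 3, B(4) = 5, B(5) = 8, B(6) = 13, B(7) = 21, B(8) = 34, B(9) = 55, B(10) = 89, B(11) = 144, B(12) = 233, B(13) = 377, B(14) = 610, B(15) = 987, B(16) = 1597, B(17) = 2584.

B(n) = B(n-1) + B(n-2), with B(i) = 1 for 0 ≤ i < 2; B(17) = 2584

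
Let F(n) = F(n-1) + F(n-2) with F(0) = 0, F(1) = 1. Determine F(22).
Computing the sequence terms:
0, 1, 1, 2, 3, 5, 8, 13, 21, 34, 55, 89, 144, 233, 377, 610, 987, 1597, 2584, 4181, 6765, 10946, 17711

17711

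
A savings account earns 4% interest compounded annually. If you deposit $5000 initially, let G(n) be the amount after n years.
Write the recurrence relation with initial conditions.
Each year the balance grows by 4%, i.e. is multiplied by 1 + 4/100 = 1.04, so G(n) = 1.04 × G(n-1). The initial deposit gives G(0) = 5000.
Unrolling gives the closed form G(n) = 5000 × (1.04)ⁿ.

G(n) = 1.04 × G(n-1), G(0) = 5000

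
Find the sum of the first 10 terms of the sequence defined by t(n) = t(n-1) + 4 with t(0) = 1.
Computing the sequence terms: 1, 5, 9, 13, 17, 21, 25, 29, 33, 37
Adding these values together:

190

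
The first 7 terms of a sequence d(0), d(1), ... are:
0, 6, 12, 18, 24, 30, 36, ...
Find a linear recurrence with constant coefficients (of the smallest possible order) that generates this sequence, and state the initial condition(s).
Look for the lowest-order linear relation among consecutive terms.
Observation: consecutive differences are constant (= 6).
Check at n=2: 1·6 + 6 = 12. ✓

d(n) = d(n-1) + 6, d(0) = 0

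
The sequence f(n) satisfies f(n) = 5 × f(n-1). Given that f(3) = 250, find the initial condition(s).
In general f(n) = 5ⁿ · f(0). At n = 3: f(0) = f(3) / 5^3 = 250 / 125 = 2.

f(0) = 2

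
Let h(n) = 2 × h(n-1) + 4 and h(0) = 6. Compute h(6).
Computing step by step:
h(0) = 6
h(1) = 2 × 6 + 4 = 16
h(2) = 2 × 16 + 4 = 36
h(3) = 2 × 36 + 4 = 76
h(4) = 2 × 76 + 4 = 156
h(5) = 2 × 156 + 4 = 316
h(6) = 2 × 316 + 4 = 636

636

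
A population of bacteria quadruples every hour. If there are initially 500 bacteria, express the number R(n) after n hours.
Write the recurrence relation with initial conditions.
Each hour multiplies the count by 4, so the count after n hours depends only on the count after n-1 hours: R(n) = 4 × R(n-1). The starting count gives R(0) = 500.
Unrolling n times gives the closed form R(n) = 500 × 4ⁿ.

R(n) = 4 × R(n-1), R(0) = 500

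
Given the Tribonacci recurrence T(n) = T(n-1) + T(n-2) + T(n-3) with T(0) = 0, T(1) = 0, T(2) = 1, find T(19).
Computing the sequence terms:
0, 0, 1, 1, 2, 4, 7, 13, 24, 44, 81, 149, 274, 504, 927, 1705, 3136, 5768, 10609, 19513

19513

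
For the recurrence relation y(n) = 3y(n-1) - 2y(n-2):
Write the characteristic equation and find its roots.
Substitute y(n) = rⁿ and divide through by rⁿ⁻²: r² - 3r + 2 = 0
Factor: (r - 2)(r - 1) = 0, so r = 2, 1.
General solution: y(n) = A·2ⁿ + B·1ⁿ

Characteristic: r² - 3r + 2 = 0, Roots: r = 2, 1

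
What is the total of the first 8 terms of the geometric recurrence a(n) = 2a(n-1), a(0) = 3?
Computing the sequence terms: 3, 6, 12, 24, 48, 96, 192, 384
Adding these values together:

765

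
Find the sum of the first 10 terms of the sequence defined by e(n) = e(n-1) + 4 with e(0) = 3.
Computing the sequence terms: 3, 7, 11, 15, 19, 23, 27, 31, 35, 39
Adding these values together:

210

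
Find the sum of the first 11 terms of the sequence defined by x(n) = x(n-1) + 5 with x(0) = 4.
Computing the sequence terms: 4, 9, 14, 19, 24, 29, 34, 39, 44, 49, 54
Adding these values together:

319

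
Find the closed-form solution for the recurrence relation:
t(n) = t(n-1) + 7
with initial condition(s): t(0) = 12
Recurrence: t(n) = t(n-1) + 7, initial: t(0) = 12.
Each step adds 7, so t(n) = t(0) + 7n = 7n + 12.

t(n) = 7n + 12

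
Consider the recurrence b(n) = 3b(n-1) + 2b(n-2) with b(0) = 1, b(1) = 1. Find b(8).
Computing the sequence terms:
1, 1, 5, 17, 61, 217, 773, 2753, 9805

9805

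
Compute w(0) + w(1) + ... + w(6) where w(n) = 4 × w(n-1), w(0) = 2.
Computing the sequence terms: 2, 8, 32, 128, 512, 2048, 8192
Adding these values together:

10922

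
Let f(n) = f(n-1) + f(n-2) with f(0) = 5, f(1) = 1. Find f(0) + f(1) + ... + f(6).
Computing the sequence terms: 5, 1, 6, 7, 13, 20, 33
Adding these values together:

85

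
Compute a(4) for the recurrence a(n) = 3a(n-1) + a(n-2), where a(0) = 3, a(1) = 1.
Computing the sequence terms:
3, 1, 6, 19, 63

63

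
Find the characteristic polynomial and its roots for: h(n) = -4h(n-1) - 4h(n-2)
Substitute h(n) = rⁿ and divide through by rⁿ⁻²: r² + 4r + 4 = 0
Factor: (r + 2)² = 0, so r = -2 (double root).
General solution: h(n) = (A + Bn)·(-2)ⁿ

Characteristic: r² + 4r + 4 = 0, Roots: r = -2 (double root)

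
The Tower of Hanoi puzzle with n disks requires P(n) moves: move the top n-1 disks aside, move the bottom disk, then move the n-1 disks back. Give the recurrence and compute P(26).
Moving n disks = move the top n-1 disks aside (P(n-1) moves) + move the largest disk (1 move) + move the n-1 disks back on top (P(n-1) moves), so P(n) = 2P(n-1) + 1, with P(1) = 1 (a single disk takes one move).
First terms: 1, 3, 7, 15, 31, 63, … — each is one less than a power of 2. Indeed P(n) + 1 = 2(P(n-1) + 1) with P(1) + 1 = 2, so P(n) + 1 = 2ⁿ and P(n) = 2ⁿ - 1.
Hence P(26) = 2^26 - 1 = 67108864 - 1 = 67108863.

P(n) = 2P(n-1) + 1, P(1) = 1; P(26) = 67108863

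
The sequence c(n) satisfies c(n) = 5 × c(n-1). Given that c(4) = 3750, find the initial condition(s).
In general c(n) = 5ⁿ · c(0). At n = 4: c(0) = c(4) / 5^4 = 3750 / 625 = 6.

c(0) = 6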